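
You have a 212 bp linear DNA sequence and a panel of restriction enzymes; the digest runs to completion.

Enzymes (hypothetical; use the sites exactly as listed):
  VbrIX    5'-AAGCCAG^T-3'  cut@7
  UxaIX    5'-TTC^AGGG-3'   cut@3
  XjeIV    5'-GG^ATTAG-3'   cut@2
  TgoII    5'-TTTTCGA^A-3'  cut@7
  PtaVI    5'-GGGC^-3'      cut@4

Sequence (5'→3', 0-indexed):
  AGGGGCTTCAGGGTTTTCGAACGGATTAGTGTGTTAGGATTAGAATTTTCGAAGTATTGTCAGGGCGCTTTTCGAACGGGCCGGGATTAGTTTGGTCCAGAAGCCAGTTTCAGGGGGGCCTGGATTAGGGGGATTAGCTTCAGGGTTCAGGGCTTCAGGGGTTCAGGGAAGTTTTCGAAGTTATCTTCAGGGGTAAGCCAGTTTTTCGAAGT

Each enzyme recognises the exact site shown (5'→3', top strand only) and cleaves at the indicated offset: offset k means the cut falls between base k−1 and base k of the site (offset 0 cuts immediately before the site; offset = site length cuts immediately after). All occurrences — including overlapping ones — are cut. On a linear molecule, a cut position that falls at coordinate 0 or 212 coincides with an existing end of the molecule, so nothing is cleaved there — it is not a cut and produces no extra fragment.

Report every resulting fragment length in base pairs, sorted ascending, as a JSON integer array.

Scan for sites:
  VbrIX (AAGCCAGT, off=7): starts [100, 194] → cuts [107, 201]
  UxaIX (TTCAGGG, off=3): starts [6, 108, 138, 145, 153, 161, 185] → cuts [9, 111, 141, 148, 156, 164, 188]
  XjeIV (GGATTAG, off=2): starts [22, 36, 83, 121, 130] → cuts [24, 38, 85, 123, 132]
  TgoII (TTTTCGAA, off=7): starts [13, 45, 68, 171, 202] → cuts [20, 52, 75, 178, 209]
  PtaVI (GGGC, off=4): starts [2, 62, 77, 115, 149] → cuts [6, 66, 81, 119, 153]

All cut coordinates (distinct, sorted): [6, 9, 20, 24, 38, 52, 66, 75, 81, 85, 107, 111, 119, 123, 132, 141, 148, 153, 156, 164, 178, 188, 201, 209]

Fragments:
  [0,6): 6 bp
  [6,9): 3 bp
  [9,20): 11 bp
  [20,24): 4 bp
  [24,38): 14 bp
  [38,52): 14 bp
  [52,66): 14 bp
  [66,75): 9 bp
  [75,81): 6 bp
  [81,85): 4 bp
  [85,107): 22 bp
  [107,111): 4 bp
  [111,119): 8 bp
  [119,123): 4 bp
  [123,132): 9 bp
  [132,141): 9 bp
  [141,148): 7 bp
  [148,153): 5 bp
  [153,156): 3 bp
  [156,164): 8 bp
  [164,178): 14 bp
  [178,188): 10 bp
  [188,201): 13 bp
  [201,209): 8 bp
  [209,212): 3 bp

[3,3,3,4,4,4,4,5,6,6,7,8,8,8,9,9,9,10,11,13,14,14,14,14,22]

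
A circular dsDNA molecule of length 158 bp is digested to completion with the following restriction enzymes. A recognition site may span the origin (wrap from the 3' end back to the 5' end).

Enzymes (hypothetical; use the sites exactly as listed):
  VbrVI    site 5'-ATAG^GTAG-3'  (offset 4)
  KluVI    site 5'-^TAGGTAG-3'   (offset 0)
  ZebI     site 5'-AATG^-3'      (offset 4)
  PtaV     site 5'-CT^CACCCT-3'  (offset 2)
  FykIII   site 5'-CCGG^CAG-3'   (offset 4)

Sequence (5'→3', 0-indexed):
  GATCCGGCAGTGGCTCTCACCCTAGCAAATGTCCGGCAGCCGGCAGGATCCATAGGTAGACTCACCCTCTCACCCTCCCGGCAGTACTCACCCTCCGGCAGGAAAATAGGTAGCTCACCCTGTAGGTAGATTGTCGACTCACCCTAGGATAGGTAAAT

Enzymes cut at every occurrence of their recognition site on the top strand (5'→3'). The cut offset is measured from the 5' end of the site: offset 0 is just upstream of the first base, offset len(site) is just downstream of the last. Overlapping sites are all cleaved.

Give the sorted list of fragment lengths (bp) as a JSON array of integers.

Scan for sites:
  VbrVI ATAGGTAG/4: at [51, 105] ⇒ [55, 109]
  KluVI TAGGTAG/0: at [52, 106, 122] ⇒ [52, 106, 122]
  ZebI AATG/4: at [27, 155] ⇒ [1, 31]
  PtaV CTCACCCT/2: at [15, 60, 68, 86, 113, 137] ⇒ [17, 62, 70, 88, 115, 139]
  FykIII CCGGCAG/4: at [3, 32, 39, 77, 94] ⇒ [7, 36, 43, 81, 98]

All cut coordinates (distinct, sorted): [1, 7, 17, 31, 36, 43, 52, 55, 62, 70, 81, 88, 98, 106, 109, 115, 122, 139]

Fragments:
  1→7: 6 bp
  7→17: 10 bp
  17→31: 14 bp
  31→36: 5 bp
  36→43: 7 bp
  43→52: 9 bp
  52→55: 3 bp
  55→62: 7 bp
  62→70: 8 bp
  70→81: 11 bp
  81→88: 7 bp
  88→98: 10 bp
  98→106: 8 bp
  106→109: 3 bp
  109→115: 6 bp
  115→122: 7 bp
  122→139: 17 bp
  139→1 (wrap): 158-139+1 = 20 bp

[3,3,5,6,6,7,7,7,7,8,8,9,10,10,11,14,17,20]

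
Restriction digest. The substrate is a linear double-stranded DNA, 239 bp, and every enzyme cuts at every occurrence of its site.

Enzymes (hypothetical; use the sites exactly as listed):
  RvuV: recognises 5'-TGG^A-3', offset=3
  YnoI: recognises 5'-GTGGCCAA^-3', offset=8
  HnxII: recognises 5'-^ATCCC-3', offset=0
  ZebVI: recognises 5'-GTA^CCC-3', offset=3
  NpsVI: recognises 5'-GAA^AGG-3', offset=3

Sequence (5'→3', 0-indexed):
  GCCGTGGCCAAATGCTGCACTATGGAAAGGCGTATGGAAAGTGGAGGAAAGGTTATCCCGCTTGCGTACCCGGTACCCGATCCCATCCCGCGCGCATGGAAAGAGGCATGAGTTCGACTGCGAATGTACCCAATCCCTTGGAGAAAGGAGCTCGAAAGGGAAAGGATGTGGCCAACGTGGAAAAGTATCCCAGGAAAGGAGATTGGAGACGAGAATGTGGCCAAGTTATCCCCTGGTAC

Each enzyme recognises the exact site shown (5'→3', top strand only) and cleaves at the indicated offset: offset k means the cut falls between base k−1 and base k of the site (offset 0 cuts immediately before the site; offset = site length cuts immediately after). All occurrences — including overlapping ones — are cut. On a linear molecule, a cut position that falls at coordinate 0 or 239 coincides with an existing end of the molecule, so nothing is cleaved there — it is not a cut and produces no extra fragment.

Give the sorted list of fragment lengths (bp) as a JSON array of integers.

Site scan:
  RvuV (TGGA, off=3): starts [22, 34, 41, 96, 138, 177, 203] → cuts [25, 37, 44, 99, 141, 180, 206]
  YnoI (GTGGCCAA, off=8): starts [3, 167, 216] → cuts [11, 175, 224]
  HnxII (ATCCC, off=0): starts [54, 79, 84, 132, 186, 227] → cuts [54, 79, 84, 132, 186, 227]
  ZebVI (GTACCC, off=3): starts [65, 72, 125] → cuts [68, 75, 128]
  NpsVI (GAAAGG, off=3): starts [24, 46, 142, 153, 159, 193] → cuts [27, 49, 145, 156, 162, 196]

All cut coordinates (distinct, sorted): [11, 25, 27, 37, 44, 49, 54, 68, 75, 79, 84, 99, 128, 132, 141, 145, 156, 162, 175, 180, 186, 196, 206, 224, 227]

Fragments:
  [0,11): 11 bp
  [11,25): 14 bp
  [25,27): 2 bp
  [27,37): 10 bp
  [37,44): 7 bp
  [44,49): 5 bp
  [49,54): 5 bp
  [54,68): 14 bp
  [68,75): 7 bp
  [75,79): 4 bp
  [79,84): 5 bp
  [84,99): 15 bp
  [99,128): 29 bp
  [128,132): 4 bp
  [132,141): 9 bp
  [141,145): 4 bp
  [145,156): 11 bp
  [156,162): 6 bp
  [162,175): 13 bp
  [175,180): 5 bp
  [180,186): 6 bp
  [186,196): 10 bp
  [196,206): 10 bp
  [206,224): 18 bp
  [224,227): 3 bp
  [227,239): 12 bp

[2,3,4,4,4,5,5,5,5,6,6,7,7,9,10,10,10,11,11,12,13,14,14,15,18,29]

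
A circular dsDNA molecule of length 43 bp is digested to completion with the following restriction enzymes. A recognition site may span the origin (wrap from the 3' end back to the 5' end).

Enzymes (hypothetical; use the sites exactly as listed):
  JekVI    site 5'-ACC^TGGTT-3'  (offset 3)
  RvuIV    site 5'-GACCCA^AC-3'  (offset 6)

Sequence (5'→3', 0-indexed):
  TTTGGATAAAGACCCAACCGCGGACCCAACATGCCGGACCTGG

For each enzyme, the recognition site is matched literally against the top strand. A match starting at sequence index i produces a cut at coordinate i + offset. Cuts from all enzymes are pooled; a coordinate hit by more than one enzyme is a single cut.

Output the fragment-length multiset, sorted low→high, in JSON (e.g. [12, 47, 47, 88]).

Scan for sites:
  JekVI ACCTGGTT/3: at [37] ⇒ [40]
  RvuIV GACCCAAC/6: at [10, 22] ⇒ [16, 28]

All cut coordinates (distinct, sorted): [16, 28, 40]

Fragment lengths:
  16→28: 12 bp
  28→40: 12 bp
  40→16 (wrap): 43-40+16 = 19 bp

[12,12,19]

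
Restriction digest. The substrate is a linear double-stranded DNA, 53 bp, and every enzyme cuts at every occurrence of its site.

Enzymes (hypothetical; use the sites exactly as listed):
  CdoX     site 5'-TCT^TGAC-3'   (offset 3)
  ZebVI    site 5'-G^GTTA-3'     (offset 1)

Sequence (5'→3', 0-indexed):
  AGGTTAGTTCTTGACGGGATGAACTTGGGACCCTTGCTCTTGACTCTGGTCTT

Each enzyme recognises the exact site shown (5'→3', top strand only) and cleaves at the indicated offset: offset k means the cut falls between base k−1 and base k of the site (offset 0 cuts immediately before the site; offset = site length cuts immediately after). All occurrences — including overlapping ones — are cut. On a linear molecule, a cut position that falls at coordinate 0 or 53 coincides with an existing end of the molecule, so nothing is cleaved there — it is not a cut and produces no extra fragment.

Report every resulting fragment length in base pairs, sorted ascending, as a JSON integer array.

Per-enzyme occurrences:
  CdoX (TCTTGAC, off=3): starts [8, 37] → cuts [11, 40]
  ZebVI (GGTTA, off=1): starts [1] → cuts [2]

All cut coordinates (distinct, sorted): [2, 11, 40]

Fragments:
  [0,2): 2 bp
  [2,11): 9 bp
  [11,40): 29 bp
  [40,53): 13 bp

[2,9,13,29]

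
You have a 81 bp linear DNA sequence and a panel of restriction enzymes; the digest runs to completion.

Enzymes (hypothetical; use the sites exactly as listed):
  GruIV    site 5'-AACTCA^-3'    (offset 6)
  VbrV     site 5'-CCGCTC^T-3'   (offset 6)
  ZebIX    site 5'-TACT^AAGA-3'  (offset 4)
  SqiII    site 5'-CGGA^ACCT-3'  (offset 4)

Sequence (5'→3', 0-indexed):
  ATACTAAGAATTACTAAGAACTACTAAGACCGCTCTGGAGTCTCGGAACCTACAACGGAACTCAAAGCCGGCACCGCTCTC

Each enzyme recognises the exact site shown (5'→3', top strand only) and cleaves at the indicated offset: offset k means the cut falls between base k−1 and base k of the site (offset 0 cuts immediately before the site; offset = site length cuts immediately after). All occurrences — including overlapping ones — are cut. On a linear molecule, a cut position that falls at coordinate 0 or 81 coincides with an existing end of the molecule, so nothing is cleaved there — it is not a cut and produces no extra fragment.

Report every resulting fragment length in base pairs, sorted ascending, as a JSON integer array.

[2,5,10,10,10,12,15,17]

Per-enzyme occurrences:
  GruIV (AACTCA, off=6): starts [58] → cuts [64]
  VbrV (CCGCTCT, off=6): starts [29, 73] → cuts [35, 79]
  ZebIX (TACTAAGA, off=4): starts [1, 11, 21] → cuts [5, 15, 25]
  SqiII (CGGAACCT, off=4): starts [43] → cuts [47]

All cut coordinates (distinct, sorted): [5, 15, 25, 35, 47, 64, 79]

Fragment lengths:
  [0,5): 5 bp
  [5,15): 10 bp
  [15,25): 10 bp
  [25,35): 10 bp
  [35,47): 12 bp
  [47,64): 17 bp
  [64,79): 15 bp
  [79,81): 2 bp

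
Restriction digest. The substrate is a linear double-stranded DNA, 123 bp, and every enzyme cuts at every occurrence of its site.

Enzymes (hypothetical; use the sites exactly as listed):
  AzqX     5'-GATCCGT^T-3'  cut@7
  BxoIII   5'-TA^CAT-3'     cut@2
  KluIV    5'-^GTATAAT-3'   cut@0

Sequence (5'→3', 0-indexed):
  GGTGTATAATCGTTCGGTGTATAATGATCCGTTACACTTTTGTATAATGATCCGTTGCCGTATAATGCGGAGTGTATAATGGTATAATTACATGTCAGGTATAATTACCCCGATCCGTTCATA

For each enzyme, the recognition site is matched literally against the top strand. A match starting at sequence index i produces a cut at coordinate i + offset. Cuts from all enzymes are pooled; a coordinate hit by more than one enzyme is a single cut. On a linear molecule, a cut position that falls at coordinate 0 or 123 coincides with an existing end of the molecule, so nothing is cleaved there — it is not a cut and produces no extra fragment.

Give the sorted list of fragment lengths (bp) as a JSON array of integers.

Site scan:
  AzqX GATCCGTT/7: at [25, 48, 111] ⇒ [32, 55, 118]
  BxoIII TACAT/2: at [88] ⇒ [90]
  KluIV GTATAAT/0: at [3, 18, 41, 59, 73, 81, 98] ⇒ [3, 18, 41, 59, 73, 81, 98]

All cut coordinates (distinct, sorted): [3, 18, 32, 41, 55, 59, 73, 81, 90, 98, 118]

Fragment lengths:
  [0,3): 3 bp
  [3,18): 15 bp
  [18,32): 14 bp
  [32,41): 9 bp
  [41,55): 14 bp
  [55,59): 4 bp
  [59,73): 14 bp
  [73,81): 8 bp
  [81,90): 9 bp
  [90,98): 8 bp
  [98,118): 20 bp
  [118,123): 5 bp

[3,4,5,8,8,9,9,14,14,14,15,20]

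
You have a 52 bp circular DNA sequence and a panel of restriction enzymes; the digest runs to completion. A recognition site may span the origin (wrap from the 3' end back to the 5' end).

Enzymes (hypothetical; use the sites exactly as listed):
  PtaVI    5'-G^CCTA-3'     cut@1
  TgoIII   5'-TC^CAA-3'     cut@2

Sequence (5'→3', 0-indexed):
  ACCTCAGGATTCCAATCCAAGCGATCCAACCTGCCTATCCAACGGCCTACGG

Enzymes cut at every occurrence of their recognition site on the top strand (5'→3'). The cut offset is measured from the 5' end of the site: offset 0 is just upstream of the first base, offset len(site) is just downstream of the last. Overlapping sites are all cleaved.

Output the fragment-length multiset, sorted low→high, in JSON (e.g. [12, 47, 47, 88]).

[5,6,6,7,9,19]

Site scan:
  PtaVI GCCTA/1: at [32, 44] ⇒ [33, 45]
  TgoIII TCCAA/2: at [10, 15, 24, 37] ⇒ [12, 17, 26, 39]

Pooled cuts: [12, 17, 26, 33, 39, 45]

Fragment lengths:
  12→17: 5 bp
  17→26: 9 bp
  26→33: 7 bp
  33→39: 6 bp
  39→45: 6 bp
  45→12 (wrap): 52-45+12 = 19 bp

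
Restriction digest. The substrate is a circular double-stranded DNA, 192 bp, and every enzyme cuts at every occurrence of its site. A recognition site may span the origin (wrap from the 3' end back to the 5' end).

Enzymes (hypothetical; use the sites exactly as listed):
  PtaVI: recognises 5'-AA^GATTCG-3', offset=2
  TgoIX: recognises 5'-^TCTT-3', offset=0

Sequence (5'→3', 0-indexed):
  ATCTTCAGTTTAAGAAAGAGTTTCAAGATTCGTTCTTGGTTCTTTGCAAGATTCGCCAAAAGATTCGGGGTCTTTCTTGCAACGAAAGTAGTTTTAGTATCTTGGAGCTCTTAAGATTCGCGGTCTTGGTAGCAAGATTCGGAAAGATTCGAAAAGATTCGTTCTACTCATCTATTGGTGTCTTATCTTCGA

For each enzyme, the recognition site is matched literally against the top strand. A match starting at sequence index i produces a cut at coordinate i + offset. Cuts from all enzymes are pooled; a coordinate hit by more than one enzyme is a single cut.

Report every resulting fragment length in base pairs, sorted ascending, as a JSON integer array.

[4,5,6,7,7,8,9,9,9,9,10,10,12,12,25,25,25]

Scan for sites:
  PtaVI AAGATTCG/2: at [24, 47, 59, 112, 133, 143, 153] ⇒ [26, 49, 61, 114, 135, 145, 155]
  TgoIX TCTT/0: at [1, 33, 40, 70, 74, 99, 108, 123, 180, 185] ⇒ [1, 33, 40, 70, 74, 99, 108, 123, 180, 185]

All cut coordinates (distinct, sorted): [1, 26, 33, 40, 49, 61, 70, 74, 99, 108, 114, 123, 135, 145, 155, 180, 185]

Fragment lengths:
  1→26: 25 bp
  26→33: 7 bp
  33→40: 7 bp
  40→49: 9 bp
  49→61: 12 bp
  61→70: 9 bp
  70→74: 4 bp
  74→99: 25 bp
  99→108: 9 bp
  108→114: 6 bp
  114→123: 9 bp
  123→135: 12 bp
  135→145: 10 bp
  145→155: 10 bp
  155→180: 25 bp
  180→185: 5 bp
  185→1 (wrap): 192-185+1 = 8 bp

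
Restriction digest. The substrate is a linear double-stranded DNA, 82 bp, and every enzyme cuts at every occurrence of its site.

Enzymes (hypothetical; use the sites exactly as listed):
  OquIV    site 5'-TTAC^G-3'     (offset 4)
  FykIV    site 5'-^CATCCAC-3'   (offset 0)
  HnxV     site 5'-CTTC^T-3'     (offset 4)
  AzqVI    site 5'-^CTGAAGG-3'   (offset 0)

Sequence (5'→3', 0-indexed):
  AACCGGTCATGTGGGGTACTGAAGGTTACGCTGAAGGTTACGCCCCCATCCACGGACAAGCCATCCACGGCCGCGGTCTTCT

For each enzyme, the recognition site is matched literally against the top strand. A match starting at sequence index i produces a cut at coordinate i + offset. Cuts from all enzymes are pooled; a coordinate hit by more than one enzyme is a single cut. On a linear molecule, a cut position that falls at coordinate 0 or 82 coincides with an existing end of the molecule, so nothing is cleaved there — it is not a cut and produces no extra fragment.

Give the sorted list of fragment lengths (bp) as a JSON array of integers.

Site scan:
  OquIV TTACG/4: at [25, 37] ⇒ [29, 41]
  FykIV CATCCAC/0: at [46, 61] ⇒ [46, 61]
  HnxV CTTCT/4: at [77] ⇒ [81]
  AzqVI CTGAAGG/0: at [18, 30] ⇒ [18, 30]

Pooled cuts: [18, 29, 30, 41, 46, 61, 81]

Fragments:
  [0,18): 18 bp
  [18,29): 11 bp
  [29,30): 1 bp
  [30,41): 11 bp
  [41,46): 5 bp
  [46,61): 15 bp
  [61,81): 20 bp
  [81,82): 1 bp

[1,1,5,11,11,15,18,20]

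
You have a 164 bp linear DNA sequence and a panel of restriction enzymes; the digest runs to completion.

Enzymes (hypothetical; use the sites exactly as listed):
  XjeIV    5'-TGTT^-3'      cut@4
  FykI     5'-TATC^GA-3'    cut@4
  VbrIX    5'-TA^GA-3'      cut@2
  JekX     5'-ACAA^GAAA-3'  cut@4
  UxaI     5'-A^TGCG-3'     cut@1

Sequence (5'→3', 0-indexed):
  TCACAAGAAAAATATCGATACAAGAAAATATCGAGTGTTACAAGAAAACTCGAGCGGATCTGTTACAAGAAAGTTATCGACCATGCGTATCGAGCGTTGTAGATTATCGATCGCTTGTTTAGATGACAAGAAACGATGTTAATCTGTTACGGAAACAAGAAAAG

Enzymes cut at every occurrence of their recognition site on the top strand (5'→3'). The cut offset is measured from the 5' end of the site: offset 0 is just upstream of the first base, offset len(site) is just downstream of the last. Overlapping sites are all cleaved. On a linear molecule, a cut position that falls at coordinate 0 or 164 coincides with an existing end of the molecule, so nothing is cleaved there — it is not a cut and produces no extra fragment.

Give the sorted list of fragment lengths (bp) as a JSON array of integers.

Per-enzyme occurrences:
  XjeIV (TGTT, off=4): starts [35, 60, 115, 136, 144] → cuts [39, 64, 119, 140, 148]
  FykI (TATCGA, off=4): starts [12, 28, 74, 87, 104] → cuts [16, 32, 78, 91, 108]
  VbrIX (TAGA, off=2): starts [99, 119] → cuts [101, 121]
  JekX (ACAAGAAA, off=4): starts [2, 19, 39, 64, 125, 154] → cuts [6, 23, 43, 68, 129, 158]
  UxaI (ATGCG, off=1): starts [82] → cuts [83]

All cut coordinates (distinct, sorted): [6, 16, 23, 32, 39, 43, 64, 68, 78, 83, 91, 101, 108, 119, 121, 129, 140, 148, 158]

Fragments:
  [0,6): 6 bp
  [6,16): 10 bp
  [16,23): 7 bp
  [23,32): 9 bp
  [32,39): 7 bp
  [39,43): 4 bp
  [43,64): 21 bp
  [64,68): 4 bp
  [68,78): 10 bp
  [78,83): 5 bp
  [83,91): 8 bp
  [91,101): 10 bp
  [101,108): 7 bp
  [108,119): 11 bp
  [119,121): 2 bp
  [121,129): 8 bp
  [129,140): 11 bp
  [140,148): 8 bp
  [148,158): 10 bp
  [158,164): 6 bp

[2,4,4,5,6,6,7,7,7,8,8,8,9,10,10,10,10,11,11,21]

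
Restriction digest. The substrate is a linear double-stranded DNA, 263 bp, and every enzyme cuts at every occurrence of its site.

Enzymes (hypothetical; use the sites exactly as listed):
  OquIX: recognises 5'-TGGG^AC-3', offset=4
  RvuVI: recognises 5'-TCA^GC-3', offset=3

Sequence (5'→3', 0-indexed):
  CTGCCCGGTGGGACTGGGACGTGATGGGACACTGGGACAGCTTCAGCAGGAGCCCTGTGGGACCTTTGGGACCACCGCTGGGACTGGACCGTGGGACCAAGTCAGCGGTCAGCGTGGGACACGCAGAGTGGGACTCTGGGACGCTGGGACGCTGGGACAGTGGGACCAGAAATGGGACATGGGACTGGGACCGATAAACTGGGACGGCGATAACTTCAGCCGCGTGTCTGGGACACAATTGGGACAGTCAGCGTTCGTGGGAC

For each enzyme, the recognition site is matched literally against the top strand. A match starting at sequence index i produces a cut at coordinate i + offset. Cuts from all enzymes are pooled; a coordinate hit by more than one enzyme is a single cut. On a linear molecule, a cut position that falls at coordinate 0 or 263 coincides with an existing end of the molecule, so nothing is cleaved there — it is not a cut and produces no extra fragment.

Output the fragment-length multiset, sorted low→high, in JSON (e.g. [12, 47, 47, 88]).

Per-enzyme occurrences:
  OquIX TGGGAC/4: at [8, 14, 24, 32, 57, 66, 78, 91, 114, 128, 136, 144, 152, 160, 172, 179, 185, 199, 228, 239, 257] ⇒ [12, 18, 28, 36, 61, 70, 82, 95, 118, 132, 140, 148, 156, 164, 176, 183, 189, 203, 232, 243, 261]
  RvuVI TCAGC/3: at [42, 101, 108, 215, 247] ⇒ [45, 104, 111, 218, 250]

Pooled cuts: [12, 18, 28, 36, 45, 61, 70, 82, 95, 104, 111, 118, 132, 140, 148, 156, 164, 176, 183, 189, 203, 218, 232, 243, 250, 261]

Fragments:
  [0,12): 12 bp
  [12,18): 6 bp
  [18,28): 10 bp
  [28,36): 8 bp
  [36,45): 9 bp
  [45,61): 16 bp
  [61,70): 9 bp
  [70,82): 12 bp
  [82,95): 13 bp
  [95,104): 9 bp
  [104,111): 7 bp
  [111,118): 7 bp
  [118,132): 14 bp
  [132,140): 8 bp
  [140,148): 8 bp
  [148,156): 8 bp
  [156,164): 8 bp
  [164,176): 12 bp
  [176,183): 7 bp
  [183,189): 6 bp
  [189,203): 14 bp
  [203,218): 15 bp
  [218,232): 14 bp
  [232,243): 11 bp
  [243,250): 7 bp
  [250,261): 11 bp
  [261,263): 2 bp

[2,6,6,7,7,7,7,8,8,8,8,8,9,9,9,10,11,11,12,12,12,13,14,14,14,15,16]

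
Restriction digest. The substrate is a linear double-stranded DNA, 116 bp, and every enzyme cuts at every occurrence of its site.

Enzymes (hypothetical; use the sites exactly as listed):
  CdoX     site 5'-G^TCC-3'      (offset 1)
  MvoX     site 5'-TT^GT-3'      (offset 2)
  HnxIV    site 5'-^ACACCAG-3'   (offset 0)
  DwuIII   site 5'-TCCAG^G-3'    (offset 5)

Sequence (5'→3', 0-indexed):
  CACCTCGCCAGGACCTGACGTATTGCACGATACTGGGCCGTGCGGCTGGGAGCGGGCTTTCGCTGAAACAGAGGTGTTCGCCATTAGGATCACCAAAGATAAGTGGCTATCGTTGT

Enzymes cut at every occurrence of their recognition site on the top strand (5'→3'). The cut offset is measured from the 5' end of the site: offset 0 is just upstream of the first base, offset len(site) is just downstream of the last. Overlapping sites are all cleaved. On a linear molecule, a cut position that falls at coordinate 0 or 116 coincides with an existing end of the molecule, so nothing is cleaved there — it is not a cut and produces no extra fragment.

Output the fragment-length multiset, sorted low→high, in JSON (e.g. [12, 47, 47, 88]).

Scan for sites:
  CdoX (GTCC, off=1): no sites
  MvoX (TTGT, off=2): starts [112] → cuts [114]
  HnxIV (ACACCAG, off=0): no sites
  DwuIII (TCCAGG, off=5): no sites

Pooled cuts: [114]

Fragments:
  [0,114): 114 bp
  [114,116): 2 bp

[2,114]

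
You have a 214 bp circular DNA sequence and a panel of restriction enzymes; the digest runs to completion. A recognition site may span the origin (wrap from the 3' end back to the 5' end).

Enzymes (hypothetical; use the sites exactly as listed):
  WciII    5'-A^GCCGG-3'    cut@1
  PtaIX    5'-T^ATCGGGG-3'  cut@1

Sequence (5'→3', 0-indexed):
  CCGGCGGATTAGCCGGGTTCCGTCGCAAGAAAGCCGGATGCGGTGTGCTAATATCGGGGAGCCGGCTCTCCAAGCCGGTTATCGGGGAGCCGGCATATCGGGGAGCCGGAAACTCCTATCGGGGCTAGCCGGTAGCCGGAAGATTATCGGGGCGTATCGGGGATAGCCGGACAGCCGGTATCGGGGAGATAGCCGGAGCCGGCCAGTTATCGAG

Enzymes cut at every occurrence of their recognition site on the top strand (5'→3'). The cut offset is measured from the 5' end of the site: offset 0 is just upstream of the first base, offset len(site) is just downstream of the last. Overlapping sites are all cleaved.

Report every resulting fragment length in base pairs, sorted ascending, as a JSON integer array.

[6,6,7,7,8,8,8,8,8,10,10,10,11,12,12,13,13,16,20,21]

Per-enzyme occurrences:
  WciII (AGCCGG, off=1): starts [10, 31, 59, 72, 87, 103, 126, 133, 164, 172, 190, 196, 212] → cuts [11, 32, 60, 73, 88, 104, 127, 134, 165, 173, 191, 197, 213]
  PtaIX (TATCGGGG, off=1): starts [51, 79, 95, 116, 144, 154, 178] → cuts [52, 80, 96, 117, 145, 155, 179]

Pooled cuts: [11, 32, 52, 60, 73, 80, 88, 96, 104, 117, 127, 134, 145, 155, 165, 173, 179, 191, 197, 213]

Fragments:
  11→32: 21 bp
  32→52: 20 bp
  52→60: 8 bp
  60→73: 13 bp
  73→80: 7 bp
  80→88: 8 bp
  88→96: 8 bp
  96→104: 8 bp
  104→117: 13 bp
  117→127: 10 bp
  127→134: 7 bp
  134→145: 11 bp
  145→155: 10 bp
  155→165: 10 bp
  165→173: 8 bp
  173→179: 6 bp
  179→191: 12 bp
  191→197: 6 bp
  197→213: 16 bp
  213→11 (wrap): 214-213+11 = 12 bp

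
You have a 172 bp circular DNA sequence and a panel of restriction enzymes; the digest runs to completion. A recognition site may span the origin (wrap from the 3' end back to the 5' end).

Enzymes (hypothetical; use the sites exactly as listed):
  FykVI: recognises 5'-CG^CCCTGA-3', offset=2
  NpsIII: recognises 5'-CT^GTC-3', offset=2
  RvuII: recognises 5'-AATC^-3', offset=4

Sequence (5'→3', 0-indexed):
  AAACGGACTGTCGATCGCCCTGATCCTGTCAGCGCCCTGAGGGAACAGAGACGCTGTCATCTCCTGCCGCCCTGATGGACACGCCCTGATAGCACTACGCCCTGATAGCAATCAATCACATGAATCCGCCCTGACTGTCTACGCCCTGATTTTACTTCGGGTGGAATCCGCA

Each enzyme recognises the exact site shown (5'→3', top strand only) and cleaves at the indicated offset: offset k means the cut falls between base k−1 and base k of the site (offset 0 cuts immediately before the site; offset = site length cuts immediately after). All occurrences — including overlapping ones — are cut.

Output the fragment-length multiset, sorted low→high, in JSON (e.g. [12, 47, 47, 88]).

Site scan:
  FykVI CGCCCTGA/2: at [15, 32, 67, 81, 97, 126, 141] ⇒ [17, 34, 69, 83, 99, 128, 143]
  NpsIII CTGTC/2: at [7, 25, 53, 134] ⇒ [9, 27, 55, 136]
  RvuII AATC/4: at [109, 113, 122, 164] ⇒ [113, 117, 126, 168]

Pooled cuts: [9, 17, 27, 34, 55, 69, 83, 99, 113, 117, 126, 128, 136, 143, 168]

Fragments:
  9→17: 8 bp
  17→27: 10 bp
  27→34: 7 bp
  34→55: 21 bp
  55→69: 14 bp
  69→83: 14 bp
  83→99: 16 bp
  99→113: 14 bp
  113→117: 4 bp
  117→126: 9 bp
  126→128: 2 bp
  128→136: 8 bp
  136→143: 7 bp
  143→168: 25 bp
  168→9 (wrap): 172-168+9 = 13 bp

[2,4,7,7,8,8,9,10,13,14,14,14,16,21,25]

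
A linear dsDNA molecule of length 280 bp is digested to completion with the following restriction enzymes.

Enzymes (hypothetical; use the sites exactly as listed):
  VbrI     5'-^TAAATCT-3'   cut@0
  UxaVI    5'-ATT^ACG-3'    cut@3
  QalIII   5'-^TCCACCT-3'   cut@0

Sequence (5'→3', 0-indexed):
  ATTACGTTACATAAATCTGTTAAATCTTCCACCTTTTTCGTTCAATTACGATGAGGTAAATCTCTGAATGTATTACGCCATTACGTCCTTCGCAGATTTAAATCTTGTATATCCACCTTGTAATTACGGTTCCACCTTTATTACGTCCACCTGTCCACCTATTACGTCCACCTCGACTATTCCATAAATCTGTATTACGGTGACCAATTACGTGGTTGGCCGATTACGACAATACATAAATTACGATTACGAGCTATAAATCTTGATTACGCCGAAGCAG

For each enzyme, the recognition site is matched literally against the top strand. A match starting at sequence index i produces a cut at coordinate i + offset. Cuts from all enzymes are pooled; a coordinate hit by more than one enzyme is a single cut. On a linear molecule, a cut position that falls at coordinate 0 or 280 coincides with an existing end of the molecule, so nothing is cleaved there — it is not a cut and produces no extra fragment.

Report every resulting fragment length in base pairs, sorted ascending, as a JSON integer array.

[3,3,3,5,6,7,8,8,8,8,9,9,10,12,12,12,12,13,13,14,16,16,17,18,18,20]

Per-enzyme occurrences:
  VbrI TAAATCT/0: at [11, 20, 56, 98, 184, 256] ⇒ [11, 20, 56, 98, 184, 256]
  UxaVI ATTACG/3: at [0, 44, 71, 79, 122, 139, 160, 193, 206, 222, 239, 245, 265] ⇒ [3, 47, 74, 82, 125, 142, 163, 196, 209, 225, 242, 248, 268]
  QalIII TCCACCT/0: at [27, 111, 130, 145, 153, 166] ⇒ [27, 111, 130, 145, 153, 166]

Pooled cuts: [3, 11, 20, 27, 47, 56, 74, 82, 98, 111, 125, 130, 142, 145, 153, 163, 166, 184, 196, 209, 225, 242, 248, 256, 268]

Fragments:
  [0,3): 3 bp
  [3,11): 8 bp
  [11,20): 9 bp
  [20,27): 7 bp
  [27,47): 20 bp
  [47,56): 9 bp
  [56,74): 18 bp
  [74,82): 8 bp
  [82,98): 16 bp
  [98,111): 13 bp
  [111,125): 14 bp
  [125,130): 5 bp
  [130,142): 12 bp
  [142,145): 3 bp
  [145,153): 8 bp
  [153,163): 10 bp
  [163,166): 3 bp
  [166,184): 18 bp
  [184,196): 12 bp
  [196,209): 13 bp
  [209,225): 16 bp
  [225,242): 17 bp
  [242,248): 6 bp
  [248,256): 8 bp
  [256,268): 12 bp
  [268,280): 12 bp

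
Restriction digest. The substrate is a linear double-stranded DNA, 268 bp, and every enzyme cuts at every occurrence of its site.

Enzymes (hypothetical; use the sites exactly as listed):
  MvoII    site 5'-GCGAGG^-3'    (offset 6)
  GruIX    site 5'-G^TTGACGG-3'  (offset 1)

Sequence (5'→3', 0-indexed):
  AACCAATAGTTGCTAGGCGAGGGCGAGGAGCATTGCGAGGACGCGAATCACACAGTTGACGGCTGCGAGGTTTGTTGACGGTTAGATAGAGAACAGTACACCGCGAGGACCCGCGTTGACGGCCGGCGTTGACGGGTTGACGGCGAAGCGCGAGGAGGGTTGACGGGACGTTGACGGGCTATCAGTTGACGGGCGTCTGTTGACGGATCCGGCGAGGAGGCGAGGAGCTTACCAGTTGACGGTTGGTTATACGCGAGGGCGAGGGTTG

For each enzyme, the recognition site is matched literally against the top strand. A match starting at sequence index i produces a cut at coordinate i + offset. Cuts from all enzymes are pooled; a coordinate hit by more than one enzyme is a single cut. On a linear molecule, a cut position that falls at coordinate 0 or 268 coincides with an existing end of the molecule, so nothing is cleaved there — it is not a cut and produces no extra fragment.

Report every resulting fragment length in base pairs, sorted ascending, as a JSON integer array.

Per-enzyme occurrences:
  MvoII (GCGAGG, off=6): starts [16, 22, 34, 64, 102, 149, 211, 219, 252, 258] → cuts [22, 28, 40, 70, 108, 155, 217, 225, 258, 264]
  GruIX (GTTGACGG, off=1): starts [54, 73, 114, 127, 135, 158, 169, 184, 198, 234] → cuts [55, 74, 115, 128, 136, 159, 170, 185, 199, 235]

Pooled cuts: [22, 28, 40, 55, 70, 74, 108, 115, 128, 136, 155, 159, 170, 185, 199, 217, 225, 235, 258, 264]

Fragment lengths:
  [0,22): 22 bp
  [22,28): 6 bp
  [28,40): 12 bp
  [40,55): 15 bp
  [55,70): 15 bp
  [70,74): 4 bp
  [74,108): 34 bp
  [108,115): 7 bp
  [115,128): 13 bp
  [128,136): 8 bp
  [136,155): 19 bp
  [155,159): 4 bp
  [159,170): 11 bp
  [170,185): 15 bp
  [185,199): 14 bp
  [199,217): 18 bp
  [217,225): 8 bp
  [225,235): 10 bp
  [235,258): 23 bp
  [258,264): 6 bp
  [264,268): 4 bp

[4,4,4,6,6,7,8,8,10,11,12,13,14,15,15,15,18,19,22,23,34]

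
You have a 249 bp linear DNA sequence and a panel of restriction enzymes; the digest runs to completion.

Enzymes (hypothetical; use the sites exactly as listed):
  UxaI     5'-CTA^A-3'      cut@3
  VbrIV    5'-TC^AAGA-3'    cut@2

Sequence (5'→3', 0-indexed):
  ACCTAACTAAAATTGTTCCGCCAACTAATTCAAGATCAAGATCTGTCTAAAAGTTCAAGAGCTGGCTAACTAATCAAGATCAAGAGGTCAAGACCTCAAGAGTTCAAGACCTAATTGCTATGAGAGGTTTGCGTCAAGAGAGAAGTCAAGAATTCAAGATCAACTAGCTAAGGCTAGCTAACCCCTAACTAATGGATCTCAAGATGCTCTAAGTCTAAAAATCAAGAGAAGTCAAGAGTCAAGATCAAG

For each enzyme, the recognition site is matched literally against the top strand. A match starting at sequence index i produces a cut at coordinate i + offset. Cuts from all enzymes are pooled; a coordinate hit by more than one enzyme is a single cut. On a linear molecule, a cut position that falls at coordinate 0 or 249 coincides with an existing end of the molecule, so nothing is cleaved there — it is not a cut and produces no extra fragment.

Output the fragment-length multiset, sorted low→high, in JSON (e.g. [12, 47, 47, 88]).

[3,4,4,4,4,5,6,6,6,6,7,7,7,8,8,8,8,8,9,9,10,10,11,12,12,12,15,18,22]

Per-enzyme occurrences:
  UxaI (CTAA, off=3): starts [2, 6, 24, 46, 65, 69, 110, 167, 177, 184, 188, 208, 214] → cuts [5, 9, 27, 49, 68, 72, 113, 170, 180, 187, 191, 211, 217]
  VbrIV (TCAAGA, off=2): starts [29, 35, 54, 73, 79, 87, 95, 103, 133, 145, 153, 198, 221, 231, 238] → cuts [31, 37, 56, 75, 81, 89, 97, 105, 135, 147, 155, 200, 223, 233, 240]

All cut coordinates (distinct, sorted): [5, 9, 27, 31, 37, 49, 56, 68, 72, 75, 81, 89, 97, 105, 113, 135, 147, 155, 170, 180, 187, 191, 200, 211, 217, 223, 233, 240]

Fragments:
  [0,5): 5 bp
  [5,9): 4 bp
  [9,27): 18 bp
  [27,31): 4 bp
  [31,37): 6 bp
  [37,49): 12 bp
  [49,56): 7 bp
  [56,68): 12 bp
  [68,72): 4 bp
  [72,75): 3 bp
  [75,81): 6 bp
  [81,89): 8 bp
  [89,97): 8 bp
  [97,105): 8 bp
  [105,113): 8 bp
  [113,135): 22 bp
  [135,147): 12 bp
  [147,155): 8 bp
  [155,170): 15 bp
  [170,180): 10 bp
  [180,187): 7 bp
  [187,191): 4 bp
  [191,200): 9 bp
  [200,211): 11 bp
  [211,217): 6 bp
  [217,223): 6 bp
  [223,233): 10 bp
  [233,240): 7 bp
  [240,249): 9 bp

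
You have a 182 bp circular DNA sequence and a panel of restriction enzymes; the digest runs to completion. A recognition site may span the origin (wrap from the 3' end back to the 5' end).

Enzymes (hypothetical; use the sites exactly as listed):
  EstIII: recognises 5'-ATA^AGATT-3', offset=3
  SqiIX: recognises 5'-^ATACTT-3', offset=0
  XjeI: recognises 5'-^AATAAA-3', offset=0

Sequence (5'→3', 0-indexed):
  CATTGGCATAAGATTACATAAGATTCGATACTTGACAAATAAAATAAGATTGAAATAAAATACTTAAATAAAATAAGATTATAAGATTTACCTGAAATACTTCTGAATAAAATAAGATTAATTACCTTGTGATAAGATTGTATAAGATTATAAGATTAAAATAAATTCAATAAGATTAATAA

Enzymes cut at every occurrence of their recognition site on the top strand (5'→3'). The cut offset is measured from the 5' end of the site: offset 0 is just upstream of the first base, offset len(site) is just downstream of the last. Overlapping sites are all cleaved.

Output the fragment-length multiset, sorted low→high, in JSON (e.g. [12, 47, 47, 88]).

Per-enzyme occurrences:
  EstIII (ATAAGATT, off=3): starts [7, 17, 43, 72, 80, 111, 131, 141, 149, 169] → cuts [10, 20, 46, 75, 83, 114, 134, 144, 152, 172]
  SqiIX (ATACTT, off=0): starts [27, 59, 96] → cuts [27, 59, 96]
  XjeI (AATAAA, off=0): starts [37, 53, 66, 105, 159] → cuts [37, 53, 66, 105, 159]

Pooled cuts: [10, 20, 27, 37, 46, 53, 59, 66, 75, 83, 96, 105, 114, 134, 144, 152, 159, 172]

Fragments:
  10→20: 10 bp
  20→27: 7 bp
  27→37: 10 bp
  37→46: 9 bp
  46→53: 7 bp
  53→59: 6 bp
  59→66: 7 bp
  66→75: 9 bp
  75→83: 8 bp
  83→96: 13 bp
  96→105: 9 bp
  105→114: 9 bp
  114→134: 20 bp
  134→144: 10 bp
  144→152: 8 bp
  152→159: 7 bp
  159→172: 13 bp
  172→10 (wrap): 182-172+10 = 20 bp

[6,7,7,7,7,8,8,9,9,9,9,10,10,10,13,13,20,20]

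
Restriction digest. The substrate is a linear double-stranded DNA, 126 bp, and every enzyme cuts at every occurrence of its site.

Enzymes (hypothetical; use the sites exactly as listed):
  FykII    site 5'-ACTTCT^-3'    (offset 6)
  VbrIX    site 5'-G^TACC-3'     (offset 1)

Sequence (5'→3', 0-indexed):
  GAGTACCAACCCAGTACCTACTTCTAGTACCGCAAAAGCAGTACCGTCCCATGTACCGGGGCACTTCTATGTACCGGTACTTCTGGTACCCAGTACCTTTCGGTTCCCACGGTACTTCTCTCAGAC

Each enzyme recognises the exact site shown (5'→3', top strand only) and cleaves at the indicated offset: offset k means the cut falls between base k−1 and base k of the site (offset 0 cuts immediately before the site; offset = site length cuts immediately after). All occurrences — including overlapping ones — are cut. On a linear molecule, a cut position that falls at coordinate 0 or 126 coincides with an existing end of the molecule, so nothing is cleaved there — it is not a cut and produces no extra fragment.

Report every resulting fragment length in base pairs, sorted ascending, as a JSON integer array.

[2,2,3,3,7,7,11,11,12,13,14,15,26]

Site scan:
  FykII (ACTTCT, off=6): starts [19, 62, 78, 113] → cuts [25, 68, 84, 119]
  VbrIX (GTACC, off=1): starts [2, 13, 26, 40, 52, 70, 85, 92] → cuts [3, 14, 27, 41, 53, 71, 86, 93]

All cut coordinates (distinct, sorted): [3, 14, 25, 27, 41, 53, 68, 71, 84, 86, 93, 119]

Fragment lengths:
  [0,3): 3 bp
  [3,14): 11 bp
  [14,25): 11 bp
  [25,27): 2 bp
  [27,41): 14 bp
  [41,53): 12 bp
  [53,68): 15 bp
  [68,71): 3 bp
  [71,84): 13 bp
  [84,86): 2 bp
  [86,93): 7 bp
  [93,119): 26 bp
  [119,126): 7 bp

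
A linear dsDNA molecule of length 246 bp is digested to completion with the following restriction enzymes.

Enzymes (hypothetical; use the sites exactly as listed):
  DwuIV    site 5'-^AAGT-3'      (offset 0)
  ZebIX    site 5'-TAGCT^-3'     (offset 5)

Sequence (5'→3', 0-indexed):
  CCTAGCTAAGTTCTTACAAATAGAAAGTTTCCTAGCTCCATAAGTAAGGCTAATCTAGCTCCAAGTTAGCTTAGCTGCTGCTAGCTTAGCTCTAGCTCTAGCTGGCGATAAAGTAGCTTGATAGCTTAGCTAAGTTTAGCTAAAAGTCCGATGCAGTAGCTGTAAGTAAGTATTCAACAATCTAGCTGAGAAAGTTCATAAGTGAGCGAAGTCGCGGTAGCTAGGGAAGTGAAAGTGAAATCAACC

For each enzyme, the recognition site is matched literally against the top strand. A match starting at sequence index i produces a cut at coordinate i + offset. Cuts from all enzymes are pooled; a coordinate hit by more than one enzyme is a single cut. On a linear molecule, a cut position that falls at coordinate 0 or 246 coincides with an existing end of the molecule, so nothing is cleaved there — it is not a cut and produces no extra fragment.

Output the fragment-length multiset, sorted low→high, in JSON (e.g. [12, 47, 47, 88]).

[2,2,2,4,4,4,4,5,5,5,6,6,6,7,7,8,8,8,9,9,10,10,13,14,14,17,18,19,20]

Site scan:
  DwuIV AAGT/0: at [7, 24, 41, 62, 110, 131, 143, 163, 167, 191, 199, 208, 226, 232] ⇒ [7, 24, 41, 62, 110, 131, 143, 163, 167, 191, 199, 208, 226, 232]
  ZebIX TAGCT/5: at [2, 32, 55, 66, 71, 81, 86, 92, 98, 113, 121, 126, 136, 156, 182, 217] ⇒ [7, 37, 60, 71, 76, 86, 91, 97, 103, 118, 126, 131, 141, 161, 187, 222]

Pooled cuts: [7, 24, 37, 41, 60, 62, 71, 76, 86, 91, 97, 103, 110, 118, 126, 131, 141, 143, 161, 163, 167, 187, 191, 199, 208, 222, 226, 232]

Fragment lengths:
  [0,7): 7 bp
  [7,24): 17 bp
  [24,37): 13 bp
  [37,41): 4 bp
  [41,60): 19 bp
  [60,62): 2 bp
  [62,71): 9 bp
  [71,76): 5 bp
  [76,86): 10 bp
  [86,91): 5 bp
  [91,97): 6 bp
  [97,103): 6 bp
  [103,110): 7 bp
  [110,118): 8 bp
  [118,126): 8 bp
  [126,131): 5 bp
  [131,141): 10 bp
  [141,143): 2 bp
  [143,161): 18 bp
  [161,163): 2 bp
  [163,167): 4 bp
  [167,187): 20 bp
  [187,191): 4 bp
  [191,199): 8 bp
  [199,208): 9 bp
  [208,222): 14 bp
  [222,226): 4 bp
  [226,232): 6 bp
  [232,246): 14 bp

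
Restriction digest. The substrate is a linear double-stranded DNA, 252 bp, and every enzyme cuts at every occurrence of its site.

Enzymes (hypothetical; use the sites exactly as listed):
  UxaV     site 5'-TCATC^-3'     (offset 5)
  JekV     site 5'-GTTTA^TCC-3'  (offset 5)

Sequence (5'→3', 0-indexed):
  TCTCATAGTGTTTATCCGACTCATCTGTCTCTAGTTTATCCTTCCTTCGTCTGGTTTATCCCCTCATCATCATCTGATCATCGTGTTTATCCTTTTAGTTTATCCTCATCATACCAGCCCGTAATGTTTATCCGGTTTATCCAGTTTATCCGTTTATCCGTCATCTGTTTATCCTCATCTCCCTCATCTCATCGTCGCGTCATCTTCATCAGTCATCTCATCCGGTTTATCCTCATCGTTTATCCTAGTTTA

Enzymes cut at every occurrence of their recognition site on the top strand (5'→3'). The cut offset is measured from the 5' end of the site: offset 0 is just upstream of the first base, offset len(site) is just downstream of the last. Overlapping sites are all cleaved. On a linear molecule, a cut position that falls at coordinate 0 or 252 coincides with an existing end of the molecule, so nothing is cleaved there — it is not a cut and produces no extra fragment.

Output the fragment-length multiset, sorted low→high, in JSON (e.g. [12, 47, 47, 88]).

[3,3,5,5,5,6,6,7,7,7,8,8,8,8,8,9,9,9,9,10,10,11,11,13,13,14,20,20]

Per-enzyme occurrences:
  UxaV TCATC/5: at [20, 63, 66, 69, 77, 105, 160, 174, 183, 188, 199, 205, 212, 217, 232] ⇒ [25, 68, 71, 74, 82, 110, 165, 179, 188, 193, 204, 210, 217, 222, 237]
  JekV GTTTATCC/5: at [9, 33, 53, 84, 97, 125, 134, 143, 151, 166, 224, 237] ⇒ [14, 38, 58, 89, 102, 130, 139, 148, 156, 171, 229, 242]

Pooled cuts: [14, 25, 38, 58, 68, 71, 74, 82, 89, 102, 110, 130, 139, 148, 156, 165, 171, 179, 188, 193, 204, 210, 217, 222, 229, 237, 242]

Fragment lengths:
  [0,14): 14 bp
  [14,25): 11 bp
  [25,38): 13 bp
  [38,58): 20 bp
  [58,68): 10 bp
  [68,71): 3 bp
  [71,74): 3 bp
  [74,82): 8 bp
  [82,89): 7 bp
  [89,102): 13 bp
  [102,110): 8 bp
  [110,130): 20 bp
  [130,139): 9 bp
  [139,148): 9 bp
  [148,156): 8 bp
  [156,165): 9 bp
  [165,171): 6 bp
  [171,179): 8 bp
  [179,188): 9 bp
  [188,193): 5 bp
  [193,204): 11 bp
  [204,210): 6 bp
  [210,217): 7 bp
  [217,222): 5 bp
  [222,229): 7 bp
  [229,237): 8 bp
  [237,242): 5 bp
  [242,252): 10 bp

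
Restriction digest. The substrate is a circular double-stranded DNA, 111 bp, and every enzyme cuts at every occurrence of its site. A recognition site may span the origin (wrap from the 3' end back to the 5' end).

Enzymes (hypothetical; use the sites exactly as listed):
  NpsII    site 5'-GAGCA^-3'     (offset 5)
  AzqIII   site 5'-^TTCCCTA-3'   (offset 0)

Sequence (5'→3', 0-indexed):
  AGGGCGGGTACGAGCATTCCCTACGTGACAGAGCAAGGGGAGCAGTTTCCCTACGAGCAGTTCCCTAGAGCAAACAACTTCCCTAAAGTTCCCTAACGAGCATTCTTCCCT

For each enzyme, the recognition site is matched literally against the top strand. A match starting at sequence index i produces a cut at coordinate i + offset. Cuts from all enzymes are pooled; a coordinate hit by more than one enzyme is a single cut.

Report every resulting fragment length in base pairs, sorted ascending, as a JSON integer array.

[1,2,3,6,9,10,12,13,14,19,22]

Site scan:
  NpsII GAGCA/5: at [11, 30, 39, 54, 67, 97] ⇒ [16, 35, 44, 59, 72, 102]
  AzqIII TTCCCTA/0: at [16, 46, 60, 78, 88, 105] ⇒ [16, 46, 60, 78, 88, 105]

All cut coordinates (distinct, sorted): [16, 35, 44, 46, 59, 60, 72, 78, 88, 102, 105]

Fragments:
  16→35: 19 bp
  35→44: 9 bp
  44→46: 2 bp
  46→59: 13 bp
  59→60: 1 bp
  60→72: 12 bp
  72→78: 6 bp
  78→88: 10 bp
  88→102: 14 bp
  102→105: 3 bp
  105→16 (wrap): 111-105+16 = 22 bp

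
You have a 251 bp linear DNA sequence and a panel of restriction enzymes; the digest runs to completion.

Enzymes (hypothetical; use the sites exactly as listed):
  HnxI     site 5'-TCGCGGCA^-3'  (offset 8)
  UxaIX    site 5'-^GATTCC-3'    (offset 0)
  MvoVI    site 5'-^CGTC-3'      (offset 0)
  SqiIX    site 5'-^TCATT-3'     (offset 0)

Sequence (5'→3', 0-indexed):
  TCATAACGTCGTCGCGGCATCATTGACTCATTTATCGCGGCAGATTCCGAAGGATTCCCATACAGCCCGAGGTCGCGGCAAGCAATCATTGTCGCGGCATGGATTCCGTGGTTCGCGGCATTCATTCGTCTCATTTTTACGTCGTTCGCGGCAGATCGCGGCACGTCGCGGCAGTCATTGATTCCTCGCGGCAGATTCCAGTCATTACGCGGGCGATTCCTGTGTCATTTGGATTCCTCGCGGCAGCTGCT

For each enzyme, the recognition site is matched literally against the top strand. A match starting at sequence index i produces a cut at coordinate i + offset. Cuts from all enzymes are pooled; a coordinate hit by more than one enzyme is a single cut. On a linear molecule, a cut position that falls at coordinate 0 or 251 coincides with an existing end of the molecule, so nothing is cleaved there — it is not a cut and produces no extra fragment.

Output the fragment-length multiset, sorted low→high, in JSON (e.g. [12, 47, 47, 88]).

Scan for sites:
  HnxI TCGCGGCA/8: at [11, 34, 72, 91, 112, 145, 155, 165, 185, 237] ⇒ [19, 42, 80, 99, 120, 153, 163, 173, 193, 245]
  UxaIX GATTCC/0: at [42, 52, 101, 179, 193, 214, 231] ⇒ [42, 52, 101, 179, 193, 214, 231]
  MvoVI CGTC/0: at [6, 9, 126, 139, 163] ⇒ [6, 9, 126, 139, 163]
  SqiIX TCATT/0: at [19, 27, 85, 121, 130, 174, 201, 224] ⇒ [19, 27, 85, 121, 130, 174, 201, 224]

Pooled cuts: [6, 9, 19, 27, 42, 52, 80, 85, 99, 101, 120, 121, 126, 130, 139, 153, 163, 173, 174, 179, 193, 201, 214, 224, 231, 245]

Fragment lengths:
  [0,6): 6 bp
  [6,9): 3 bp
  [9,19): 10 bp
  [19,27): 8 bp
  [27,42): 15 bp
  [42,52): 10 bp
  [52,80): 28 bp
  [80,85): 5 bp
  [85,99): 14 bp
  [99,101): 2 bp
  [101,120): 19 bp
  [120,121): 1 bp
  [121,126): 5 bp
  [126,130): 4 bp
  [130,139): 9 bp
  [139,153): 14 bp
  [153,163): 10 bp
  [163,173): 10 bp
  [173,174): 1 bp
  [174,179): 5 bp
  [179,193): 14 bp
  [193,201): 8 bp
  [201,214): 13 bp
  [214,224): 10 bp
  [224,231): 7 bp
  [231,245): 14 bp
  [245,251): 6 bp

[1,1,2,3,4,5,5,5,6,6,7,8,8,9,10,10,10,10,10,13,14,14,14,14,15,19,28]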